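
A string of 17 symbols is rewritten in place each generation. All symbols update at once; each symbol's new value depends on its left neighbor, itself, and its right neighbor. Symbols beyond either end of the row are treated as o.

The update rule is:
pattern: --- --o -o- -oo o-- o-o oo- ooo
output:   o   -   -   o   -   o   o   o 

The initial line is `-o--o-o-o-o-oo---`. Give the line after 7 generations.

oooooo-oooooooooo

o----o-o-o-ooo-o-
o-oo--o-o-ooooo-o
oooo---o-oooooooo
oooo-o--ooooooooo
ooooo---ooooooooo
ooooo-o-ooooooooo
oooooo-oooooooooo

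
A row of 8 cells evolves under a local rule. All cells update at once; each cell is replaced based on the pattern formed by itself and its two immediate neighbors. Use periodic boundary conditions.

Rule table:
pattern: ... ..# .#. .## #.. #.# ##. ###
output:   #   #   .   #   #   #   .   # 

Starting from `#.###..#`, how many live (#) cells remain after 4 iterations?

iteration 1: .###.###
iteration 2: ###.###.
iteration 3: ##.###.#
iteration 4: #.###.##
count of #: 6

6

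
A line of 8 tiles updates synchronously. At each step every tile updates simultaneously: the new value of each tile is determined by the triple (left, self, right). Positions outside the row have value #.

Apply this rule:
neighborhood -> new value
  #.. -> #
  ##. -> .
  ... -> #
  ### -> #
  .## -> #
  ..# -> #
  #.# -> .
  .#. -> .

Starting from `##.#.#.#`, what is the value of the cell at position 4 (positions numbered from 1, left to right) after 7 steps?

#......#
.#######
.#######  (fixed point — unchanged through step 7)
position 4 holds #

#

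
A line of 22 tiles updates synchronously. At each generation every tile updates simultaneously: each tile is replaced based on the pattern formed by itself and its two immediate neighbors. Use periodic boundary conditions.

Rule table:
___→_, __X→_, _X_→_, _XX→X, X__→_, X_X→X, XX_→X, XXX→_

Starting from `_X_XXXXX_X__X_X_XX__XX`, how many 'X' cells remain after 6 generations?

4

generation 1: X_XX___XX____X_XXX__XX
generation 2: XXXX___XX_____XX_X__X_
generation 3: X__X___XX_____XXX____X
generation 4: X______XX_____X_X____X
generation 5: X______XX______X_____X
generation 6: X______XX____________X
count of X: 4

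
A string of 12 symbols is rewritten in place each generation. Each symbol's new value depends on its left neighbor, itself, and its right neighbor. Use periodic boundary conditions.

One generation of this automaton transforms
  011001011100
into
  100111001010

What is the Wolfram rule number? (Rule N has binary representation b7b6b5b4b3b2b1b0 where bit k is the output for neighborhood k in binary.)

position 8: 111 → 1  (bit 7 = 1)
position 2: 110 → 0  (bit 6 = 0)
position 6: 101 → 0  (bit 5 = 0)
position 3: 100 → 1  (bit 4 = 1)
position 1: 011 → 0  (bit 3 = 0)
position 5: 010 → 1  (bit 2 = 1)
position 0: 001 → 1  (bit 1 = 1)
position 11: 000 → 0  (bit 0 = 0)
bits b7..b0 = 10010110 = 150

150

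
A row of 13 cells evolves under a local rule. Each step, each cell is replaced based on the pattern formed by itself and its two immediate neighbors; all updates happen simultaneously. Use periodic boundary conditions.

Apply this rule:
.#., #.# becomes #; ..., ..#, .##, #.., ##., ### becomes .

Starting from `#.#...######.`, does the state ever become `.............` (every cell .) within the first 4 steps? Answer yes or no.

yes

###.........#
.............
all cells are . at step 2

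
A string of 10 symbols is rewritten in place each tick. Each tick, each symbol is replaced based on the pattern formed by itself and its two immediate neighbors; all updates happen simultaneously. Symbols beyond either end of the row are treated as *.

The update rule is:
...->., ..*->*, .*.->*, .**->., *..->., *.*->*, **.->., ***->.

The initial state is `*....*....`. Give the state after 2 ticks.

....**...*
...*....*.

...*....*.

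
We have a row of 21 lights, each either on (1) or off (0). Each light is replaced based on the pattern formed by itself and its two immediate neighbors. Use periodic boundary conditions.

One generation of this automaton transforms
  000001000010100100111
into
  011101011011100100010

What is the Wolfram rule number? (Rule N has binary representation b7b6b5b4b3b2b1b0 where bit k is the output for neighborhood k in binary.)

165

position 19: 111 → 1  (bit 7 = 1)
position 20: 110 → 0  (bit 6 = 0)
position 11: 101 → 1  (bit 5 = 1)
position 0: 100 → 0  (bit 4 = 0)
position 18: 011 → 0  (bit 3 = 0)
position 5: 010 → 1  (bit 2 = 1)
position 4: 001 → 0  (bit 1 = 0)
position 1: 000 → 1  (bit 0 = 1)
bits b7..b0 = 10100101 = 165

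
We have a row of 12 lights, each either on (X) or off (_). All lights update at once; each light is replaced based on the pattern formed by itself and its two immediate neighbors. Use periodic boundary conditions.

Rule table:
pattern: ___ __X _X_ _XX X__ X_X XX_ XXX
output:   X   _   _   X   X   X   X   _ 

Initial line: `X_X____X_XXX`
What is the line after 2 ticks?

XX_XXX__XX__
XXXX_XX_XXX_

XXXX_XX_XXX_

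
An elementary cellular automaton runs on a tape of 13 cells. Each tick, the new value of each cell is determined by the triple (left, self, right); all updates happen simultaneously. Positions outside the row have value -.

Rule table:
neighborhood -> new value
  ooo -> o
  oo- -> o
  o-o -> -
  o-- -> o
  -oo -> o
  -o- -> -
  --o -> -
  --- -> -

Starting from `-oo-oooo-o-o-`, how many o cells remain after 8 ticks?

-oo-oooo----o
-oo-ooooo----
-oo-oooooo---
-oo-ooooooo--
-oo-oooooooo-
-oo-ooooooooo
-oo-ooooooooo  (fixed point — unchanged through tick 8)
count of o: 11

11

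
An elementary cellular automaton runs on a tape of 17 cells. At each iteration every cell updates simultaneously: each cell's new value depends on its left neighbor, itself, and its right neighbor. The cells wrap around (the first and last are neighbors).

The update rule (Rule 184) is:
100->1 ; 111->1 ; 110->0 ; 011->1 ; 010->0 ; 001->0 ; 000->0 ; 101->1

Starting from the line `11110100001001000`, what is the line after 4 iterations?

01010101010000101

iteration 1: 11101010000100100
iteration 2: 11010101000010010
iteration 3: 10101010100001001
iteration 4: 01010101010000101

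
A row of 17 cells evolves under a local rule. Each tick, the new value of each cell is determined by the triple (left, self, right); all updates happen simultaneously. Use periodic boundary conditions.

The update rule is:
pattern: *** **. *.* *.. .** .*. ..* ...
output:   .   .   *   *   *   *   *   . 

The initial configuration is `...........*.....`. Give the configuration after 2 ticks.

..........***....
.........**..*...

.........**..*...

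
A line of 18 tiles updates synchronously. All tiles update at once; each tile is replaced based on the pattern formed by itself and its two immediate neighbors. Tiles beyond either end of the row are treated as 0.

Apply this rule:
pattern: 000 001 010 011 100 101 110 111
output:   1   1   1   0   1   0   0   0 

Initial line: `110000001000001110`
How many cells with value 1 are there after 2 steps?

6

step 1: 001111111111110001
step 2: 110000000000001111
count of 1: 6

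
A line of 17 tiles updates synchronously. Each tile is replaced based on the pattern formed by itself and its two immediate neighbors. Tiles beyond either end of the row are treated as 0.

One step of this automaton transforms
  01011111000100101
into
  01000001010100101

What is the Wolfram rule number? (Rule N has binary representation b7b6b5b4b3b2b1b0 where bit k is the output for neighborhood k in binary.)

69

position 4: 111 → 0  (bit 7 = 0)
position 7: 110 → 1  (bit 6 = 1)
position 2: 101 → 0  (bit 5 = 0)
position 8: 100 → 0  (bit 4 = 0)
position 3: 011 → 0  (bit 3 = 0)
position 1: 010 → 1  (bit 2 = 1)
position 0: 001 → 0  (bit 1 = 0)
position 9: 000 → 1  (bit 0 = 1)
bits b7..b0 = 01000101 = 69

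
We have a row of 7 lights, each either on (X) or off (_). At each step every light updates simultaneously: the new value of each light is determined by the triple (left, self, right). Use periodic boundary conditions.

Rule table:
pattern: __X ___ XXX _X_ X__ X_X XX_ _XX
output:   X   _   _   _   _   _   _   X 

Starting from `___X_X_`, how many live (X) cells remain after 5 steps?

__X____
_X_____
X______
______X
_____X_
count of X: 1

1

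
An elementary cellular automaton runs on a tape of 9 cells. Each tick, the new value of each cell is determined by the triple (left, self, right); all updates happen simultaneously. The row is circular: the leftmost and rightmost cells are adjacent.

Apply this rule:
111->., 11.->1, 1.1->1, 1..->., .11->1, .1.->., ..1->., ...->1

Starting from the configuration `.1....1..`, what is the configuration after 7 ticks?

.11..11.1

...11...1
.1.11.1..
..1111..1
..1..1...
1......11
1.1111.1.
.11..11.1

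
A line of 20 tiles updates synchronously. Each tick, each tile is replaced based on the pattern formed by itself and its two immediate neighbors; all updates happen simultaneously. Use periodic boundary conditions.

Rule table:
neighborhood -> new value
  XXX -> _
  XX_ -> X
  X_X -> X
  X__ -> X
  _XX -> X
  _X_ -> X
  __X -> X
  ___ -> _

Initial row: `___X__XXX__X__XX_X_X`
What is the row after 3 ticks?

X_XXXXX_XXXXXXXXXXXX
XXX___XXX___________
X_XX_XX_XX_________X

X_XX_XX_XX_________X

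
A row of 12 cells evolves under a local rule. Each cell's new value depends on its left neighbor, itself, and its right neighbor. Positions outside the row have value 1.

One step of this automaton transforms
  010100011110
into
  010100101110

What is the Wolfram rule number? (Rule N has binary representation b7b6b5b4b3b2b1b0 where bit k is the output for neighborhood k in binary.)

position 8: 111 → 1  (bit 7 = 1)
position 10: 110 → 1  (bit 6 = 1)
position 0: 101 → 0  (bit 5 = 0)
position 4: 100 → 0  (bit 4 = 0)
position 7: 011 → 0  (bit 3 = 0)
position 1: 010 → 1  (bit 2 = 1)
position 6: 001 → 1  (bit 1 = 1)
position 5: 000 → 0  (bit 0 = 0)
bits b7..b0 = 11000110 = 198

198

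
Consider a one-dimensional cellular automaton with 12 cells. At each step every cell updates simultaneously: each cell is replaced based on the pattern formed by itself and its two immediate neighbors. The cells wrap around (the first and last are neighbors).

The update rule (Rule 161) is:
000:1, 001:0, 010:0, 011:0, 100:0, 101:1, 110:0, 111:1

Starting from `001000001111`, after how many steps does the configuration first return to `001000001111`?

36

000011100110
111001000000
010000011110
000111001100
110010000001
100000111100
001110011000
100100000011
000001111001
011100110000
001000000111
000011110010
111001100000
010000001110
000111100100
110011000001
100000011100
001111001000
100110000011
000000111001
011110010000
001100000111
000001110010
111100100000
011000001110
000011100100
111001000001
110000011100
000111001000
110010000011
100000111001
001110010000
100100000111
000001110011
011100100000
001000001111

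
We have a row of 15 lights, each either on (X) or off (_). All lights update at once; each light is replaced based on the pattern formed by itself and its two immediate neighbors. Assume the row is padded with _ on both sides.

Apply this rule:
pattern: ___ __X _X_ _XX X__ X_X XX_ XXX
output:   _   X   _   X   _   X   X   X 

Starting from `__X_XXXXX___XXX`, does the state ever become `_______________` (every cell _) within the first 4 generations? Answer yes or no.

no

generation 1: _X_XXXXXX__XXXX
generation 2: X_XXXXXXX_XXXXX
generation 3: _XXXXXXXXXXXXXX
generation 4: XXXXXXXXXXXXXXX
generation 4 is XXXXXXXXXXXXXXX, still not uniform _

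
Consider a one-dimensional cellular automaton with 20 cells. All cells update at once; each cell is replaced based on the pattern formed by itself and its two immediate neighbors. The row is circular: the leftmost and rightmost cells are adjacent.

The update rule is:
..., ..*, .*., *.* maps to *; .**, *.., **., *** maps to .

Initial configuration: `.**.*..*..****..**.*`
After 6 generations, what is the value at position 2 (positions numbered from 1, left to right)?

.

*..**.**.*.....*..**
..*..*..**.*****.*..
***.**.*..*.....**.*
...*..**.**.****..*.
****.*..*..*.....**.
....**.**.**.****..*
position 2 holds .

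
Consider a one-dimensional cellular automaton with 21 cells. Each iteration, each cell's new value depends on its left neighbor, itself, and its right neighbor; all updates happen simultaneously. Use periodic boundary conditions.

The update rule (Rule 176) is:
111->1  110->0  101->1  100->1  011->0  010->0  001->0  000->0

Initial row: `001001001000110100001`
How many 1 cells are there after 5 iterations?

6

iteration 1: 100100100100001010000
iteration 2: 010010010010000101000
iteration 3: 001001001001000010100
iteration 4: 000100100100100001010
iteration 5: 000010010010010000101
count of 1: 6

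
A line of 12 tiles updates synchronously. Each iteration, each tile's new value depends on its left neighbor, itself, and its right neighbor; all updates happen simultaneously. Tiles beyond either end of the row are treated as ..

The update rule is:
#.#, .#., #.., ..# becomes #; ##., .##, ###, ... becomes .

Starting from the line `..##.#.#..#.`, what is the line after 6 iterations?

iteration 1: .#..########
iteration 2: ####........
iteration 3: ....#.......
iteration 4: ...###......
iteration 5: ..#...#.....
iteration 6: .###.###....

.###.###....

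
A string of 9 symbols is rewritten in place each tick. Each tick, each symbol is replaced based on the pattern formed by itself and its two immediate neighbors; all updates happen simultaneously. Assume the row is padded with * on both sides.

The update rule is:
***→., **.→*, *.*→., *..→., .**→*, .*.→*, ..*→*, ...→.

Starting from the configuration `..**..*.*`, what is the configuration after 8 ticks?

.*.*.**.*

tick 1: .***.**.*
tick 2: .*.*.**.*
tick 3: .*.*.**.*  (fixed point — unchanged through tick 8)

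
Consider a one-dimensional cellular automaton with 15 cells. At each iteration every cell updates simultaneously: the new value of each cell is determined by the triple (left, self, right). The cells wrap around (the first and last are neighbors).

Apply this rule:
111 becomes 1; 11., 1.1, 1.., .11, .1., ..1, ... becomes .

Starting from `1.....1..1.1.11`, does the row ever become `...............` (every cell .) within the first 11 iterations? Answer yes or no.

..............1
...............
all cells are . at iteration 2

yes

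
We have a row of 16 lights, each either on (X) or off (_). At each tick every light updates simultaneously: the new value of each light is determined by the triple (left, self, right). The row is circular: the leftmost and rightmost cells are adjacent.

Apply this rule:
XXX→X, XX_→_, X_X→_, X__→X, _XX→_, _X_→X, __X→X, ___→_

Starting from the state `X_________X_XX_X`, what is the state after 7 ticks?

_X_______XX_____
XXX_____X__X____
_X_X___XXXXXX__X
_X_XX_X_XXXX_XXX
_X____X__XX___X_
XXX__XXXX__X_XXX
XX_XX_XX_XXX__XX

XX_XX_XX_XXX__XX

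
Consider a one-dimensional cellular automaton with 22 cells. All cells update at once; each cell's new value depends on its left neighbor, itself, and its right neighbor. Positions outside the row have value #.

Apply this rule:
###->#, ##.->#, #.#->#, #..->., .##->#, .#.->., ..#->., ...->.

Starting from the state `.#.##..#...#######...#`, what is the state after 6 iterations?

#.###......#######...#
#####......#######...#
#####......#######...#  (fixed point — unchanged through iteration 6)

#####......#######...#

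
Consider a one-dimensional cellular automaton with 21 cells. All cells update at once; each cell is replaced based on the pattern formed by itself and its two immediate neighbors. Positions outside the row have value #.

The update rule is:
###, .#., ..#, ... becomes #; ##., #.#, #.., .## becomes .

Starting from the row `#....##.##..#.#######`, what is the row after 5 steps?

.#.#.#.##.##.#.##..##

..###......##..######
.#.#..#####...#.#####
.#.#.#.###..###..####
.#.#.#..#..#.#..#.###
.#.#.#.##.##.#.##..##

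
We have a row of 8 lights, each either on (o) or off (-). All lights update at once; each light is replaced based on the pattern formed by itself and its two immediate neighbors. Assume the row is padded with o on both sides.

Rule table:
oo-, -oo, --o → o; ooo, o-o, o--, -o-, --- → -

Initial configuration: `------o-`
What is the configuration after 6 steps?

---oo-o-

-----o--
----o--o
---o--oo
--o--oo-
-o--ooo-
---oo-o-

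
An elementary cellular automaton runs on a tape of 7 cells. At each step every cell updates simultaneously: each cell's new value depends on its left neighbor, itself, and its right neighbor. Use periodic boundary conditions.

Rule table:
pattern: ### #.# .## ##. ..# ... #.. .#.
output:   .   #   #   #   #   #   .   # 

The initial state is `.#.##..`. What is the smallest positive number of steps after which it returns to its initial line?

5

#####.#
....###
.####.#
##..###
.#.##..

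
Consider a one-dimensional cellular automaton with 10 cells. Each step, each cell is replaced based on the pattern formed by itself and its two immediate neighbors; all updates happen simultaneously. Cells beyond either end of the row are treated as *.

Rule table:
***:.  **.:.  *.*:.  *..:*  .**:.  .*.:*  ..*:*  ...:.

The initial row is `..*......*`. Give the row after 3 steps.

*..****...

****....*.
....*..**.
*..****...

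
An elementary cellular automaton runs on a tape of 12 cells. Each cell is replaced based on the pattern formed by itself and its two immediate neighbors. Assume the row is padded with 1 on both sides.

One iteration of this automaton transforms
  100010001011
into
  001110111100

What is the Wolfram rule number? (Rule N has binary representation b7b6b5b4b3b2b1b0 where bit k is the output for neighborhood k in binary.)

39

position 11: 111 → 0  (bit 7 = 0)
position 0: 110 → 0  (bit 6 = 0)
position 9: 101 → 1  (bit 5 = 1)
position 1: 100 → 0  (bit 4 = 0)
position 10: 011 → 0  (bit 3 = 0)
position 4: 010 → 1  (bit 2 = 1)
position 3: 001 → 1  (bit 1 = 1)
position 2: 000 → 1  (bit 0 = 1)
bits b7..b0 = 00100111 = 39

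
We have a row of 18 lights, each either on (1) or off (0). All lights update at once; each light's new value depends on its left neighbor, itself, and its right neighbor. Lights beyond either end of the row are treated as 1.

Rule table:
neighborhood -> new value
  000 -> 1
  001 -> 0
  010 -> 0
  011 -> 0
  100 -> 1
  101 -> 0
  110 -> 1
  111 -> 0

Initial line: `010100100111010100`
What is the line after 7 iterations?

001100110011100010

000010010001000010
111001001100111000
001100100110001110
100110010011100010
110011001000111000
011001100110001110
001100110011100010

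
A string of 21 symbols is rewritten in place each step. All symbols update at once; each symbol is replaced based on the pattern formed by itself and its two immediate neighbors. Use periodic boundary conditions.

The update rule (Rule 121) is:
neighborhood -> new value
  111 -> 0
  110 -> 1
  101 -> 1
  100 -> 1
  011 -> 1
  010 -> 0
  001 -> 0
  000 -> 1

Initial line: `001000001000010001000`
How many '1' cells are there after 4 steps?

14

100111100111001100111
110100110101101110100
111010111011111011010
101101101110001111101
count of 1: 14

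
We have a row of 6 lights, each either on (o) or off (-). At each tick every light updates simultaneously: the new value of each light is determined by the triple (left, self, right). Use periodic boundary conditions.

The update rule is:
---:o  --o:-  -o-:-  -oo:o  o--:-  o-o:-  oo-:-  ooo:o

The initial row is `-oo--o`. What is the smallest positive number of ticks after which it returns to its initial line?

9

-o----
---ooo
-o-oo-
---o--
oo---o
o--o-o
-----o
-ooo--
-oo--o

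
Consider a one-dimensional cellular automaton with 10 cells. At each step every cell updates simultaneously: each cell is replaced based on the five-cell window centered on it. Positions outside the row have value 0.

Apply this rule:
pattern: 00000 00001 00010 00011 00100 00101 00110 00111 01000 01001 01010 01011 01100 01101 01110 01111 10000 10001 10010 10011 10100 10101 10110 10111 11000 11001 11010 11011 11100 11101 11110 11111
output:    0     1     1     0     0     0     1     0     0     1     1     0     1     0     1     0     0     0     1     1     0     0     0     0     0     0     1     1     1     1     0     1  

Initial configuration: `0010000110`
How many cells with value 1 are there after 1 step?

5

step 1: 1100010110
count of 1: 5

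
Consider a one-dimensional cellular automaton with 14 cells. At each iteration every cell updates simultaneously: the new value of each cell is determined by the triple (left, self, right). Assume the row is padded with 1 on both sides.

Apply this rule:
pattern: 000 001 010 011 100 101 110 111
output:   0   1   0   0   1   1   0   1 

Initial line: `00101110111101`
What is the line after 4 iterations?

10101010100101

11010101011010
10101010100101
01010101011010
10101010100101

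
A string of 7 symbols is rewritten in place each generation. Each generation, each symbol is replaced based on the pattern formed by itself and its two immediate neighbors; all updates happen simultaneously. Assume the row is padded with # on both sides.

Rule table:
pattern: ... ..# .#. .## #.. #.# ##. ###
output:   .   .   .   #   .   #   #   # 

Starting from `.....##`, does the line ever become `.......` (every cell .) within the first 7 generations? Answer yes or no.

.....##  (fixed point — unchanged through generation 7)
generation 7 is .....##, still not uniform .

no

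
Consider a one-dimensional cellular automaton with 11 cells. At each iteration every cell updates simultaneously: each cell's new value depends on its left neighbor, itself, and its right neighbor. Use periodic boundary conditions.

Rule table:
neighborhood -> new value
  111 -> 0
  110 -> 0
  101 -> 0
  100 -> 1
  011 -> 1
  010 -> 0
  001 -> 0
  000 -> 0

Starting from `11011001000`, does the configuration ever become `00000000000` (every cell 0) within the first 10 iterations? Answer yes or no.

iteration 1: 10010100100
iteration 2: 01000010010
iteration 3: 00100001001
iteration 4: 10010000100
iteration 5: 01001000010
iteration 6: 00100100001
iteration 7: 10010010000
iteration 8: 01001001000
iteration 9: 00100100100
iteration 10: 00010010010
iteration 10 is 00010010010, still not uniform 0

no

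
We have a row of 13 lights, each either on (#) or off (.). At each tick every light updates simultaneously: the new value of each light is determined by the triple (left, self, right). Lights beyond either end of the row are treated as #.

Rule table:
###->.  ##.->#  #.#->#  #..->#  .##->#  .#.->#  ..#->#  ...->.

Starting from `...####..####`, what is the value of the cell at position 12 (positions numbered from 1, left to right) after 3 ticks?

#

tick 1: #.##..####...
tick 2: #######..##.#
tick 3: ......#######
position 12 holds #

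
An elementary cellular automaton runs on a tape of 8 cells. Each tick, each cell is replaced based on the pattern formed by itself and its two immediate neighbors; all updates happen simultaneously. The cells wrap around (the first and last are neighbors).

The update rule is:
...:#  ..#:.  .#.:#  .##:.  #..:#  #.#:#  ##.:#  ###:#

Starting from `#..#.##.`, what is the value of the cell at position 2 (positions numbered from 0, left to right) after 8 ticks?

#

##.##.##
###.##.#
####.##.
.####.##
#.####.#
##.####.
.##.####
#.##.###
position 2 holds #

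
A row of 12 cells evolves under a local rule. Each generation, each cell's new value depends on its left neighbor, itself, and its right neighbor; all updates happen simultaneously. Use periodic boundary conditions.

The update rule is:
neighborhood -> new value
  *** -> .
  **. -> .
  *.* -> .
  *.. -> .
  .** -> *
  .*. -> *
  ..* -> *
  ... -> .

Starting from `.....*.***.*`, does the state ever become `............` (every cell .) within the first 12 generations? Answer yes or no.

....**.*...*
...**..*..**
..**..**.**.
.**..**..*..
**..**..**..
*..**..**..*
..**..**..**
.**..**..**.
**..**..**..  (repeats generation 5; period 4)
generation 12: .**..**..**.
generation 12 is .**..**..**., still not uniform .

no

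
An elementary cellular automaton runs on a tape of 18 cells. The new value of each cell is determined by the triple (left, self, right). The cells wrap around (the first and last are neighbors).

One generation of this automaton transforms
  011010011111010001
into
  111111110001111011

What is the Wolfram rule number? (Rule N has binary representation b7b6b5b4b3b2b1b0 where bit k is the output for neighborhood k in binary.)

126

position 8: 111 → 0  (bit 7 = 0)
position 2: 110 → 1  (bit 6 = 1)
position 0: 101 → 1  (bit 5 = 1)
position 5: 100 → 1  (bit 4 = 1)
position 1: 011 → 1  (bit 3 = 1)
position 4: 010 → 1  (bit 2 = 1)
position 6: 001 → 1  (bit 1 = 1)
position 15: 000 → 0  (bit 0 = 0)
bits b7..b0 = 01111110 = 126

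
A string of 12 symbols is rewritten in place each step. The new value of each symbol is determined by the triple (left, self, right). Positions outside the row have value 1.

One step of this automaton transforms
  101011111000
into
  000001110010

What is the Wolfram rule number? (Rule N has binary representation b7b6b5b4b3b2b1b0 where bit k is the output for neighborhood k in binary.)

position 5: 111 → 1  (bit 7 = 1)
position 0: 110 → 0  (bit 6 = 0)
position 1: 101 → 0  (bit 5 = 0)
position 9: 100 → 0  (bit 4 = 0)
position 4: 011 → 0  (bit 3 = 0)
position 2: 010 → 0  (bit 2 = 0)
position 11: 001 → 0  (bit 1 = 0)
position 10: 000 → 1  (bit 0 = 1)
bits b7..b0 = 10000001 = 129

129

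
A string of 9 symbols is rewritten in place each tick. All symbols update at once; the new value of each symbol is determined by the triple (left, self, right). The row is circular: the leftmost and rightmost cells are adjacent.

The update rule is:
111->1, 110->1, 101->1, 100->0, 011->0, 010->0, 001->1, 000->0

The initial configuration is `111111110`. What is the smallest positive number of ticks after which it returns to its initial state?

9

011111111
101111111
110111111
111011111
111101111
111110111
111111011
111111101
111111110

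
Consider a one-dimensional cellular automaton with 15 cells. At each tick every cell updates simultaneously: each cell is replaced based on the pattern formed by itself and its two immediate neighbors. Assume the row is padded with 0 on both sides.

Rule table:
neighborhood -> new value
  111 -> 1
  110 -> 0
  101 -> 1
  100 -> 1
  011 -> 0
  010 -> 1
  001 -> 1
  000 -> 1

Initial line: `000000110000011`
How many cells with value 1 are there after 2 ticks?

11

111111001111100
011110110111011
count of 1: 11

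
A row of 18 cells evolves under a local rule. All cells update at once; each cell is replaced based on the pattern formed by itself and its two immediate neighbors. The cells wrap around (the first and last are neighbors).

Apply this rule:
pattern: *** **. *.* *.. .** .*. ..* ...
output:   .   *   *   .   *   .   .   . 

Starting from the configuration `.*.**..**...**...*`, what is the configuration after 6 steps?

.......**...**....

step 1: *.***..**...**....
step 2: .**.*..**...**....
step 3: .***...**...**....
step 4: .*.*...**...**....
step 5: ..*....**...**....
step 6: .......**...**....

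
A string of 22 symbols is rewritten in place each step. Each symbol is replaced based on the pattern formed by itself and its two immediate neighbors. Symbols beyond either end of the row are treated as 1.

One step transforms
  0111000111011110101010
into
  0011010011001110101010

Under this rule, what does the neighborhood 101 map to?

0

At position 0 the neighborhood is 101; the next row has 0 there.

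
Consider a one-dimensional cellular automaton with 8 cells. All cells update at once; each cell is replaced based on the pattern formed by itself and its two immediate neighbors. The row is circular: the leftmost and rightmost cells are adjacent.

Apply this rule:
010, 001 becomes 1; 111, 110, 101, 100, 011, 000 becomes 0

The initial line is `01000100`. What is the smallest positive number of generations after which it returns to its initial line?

4

11001100
00010001
00110011
01000100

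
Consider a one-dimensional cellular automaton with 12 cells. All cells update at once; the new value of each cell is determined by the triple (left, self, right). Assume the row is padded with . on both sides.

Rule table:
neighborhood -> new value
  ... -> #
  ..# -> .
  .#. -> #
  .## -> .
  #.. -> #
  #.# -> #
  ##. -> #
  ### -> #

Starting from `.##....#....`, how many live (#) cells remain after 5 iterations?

7

iteration 1: ..####.#####
iteration 2: #..####.####
iteration 3: ##..####.###
iteration 4: .##..####.##
iteration 5: ..##..####.#
count of #: 7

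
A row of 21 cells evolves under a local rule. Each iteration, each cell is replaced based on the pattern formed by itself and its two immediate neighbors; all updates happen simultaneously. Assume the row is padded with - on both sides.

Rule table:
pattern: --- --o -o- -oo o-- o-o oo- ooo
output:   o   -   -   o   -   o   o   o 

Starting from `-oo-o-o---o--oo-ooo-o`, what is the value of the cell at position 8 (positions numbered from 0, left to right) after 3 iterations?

-ooo-o--o----ooooooo-
-oooo-----oo-ooooooo-
-oooo-ooo-oooooooooo-
position 8 holds o

o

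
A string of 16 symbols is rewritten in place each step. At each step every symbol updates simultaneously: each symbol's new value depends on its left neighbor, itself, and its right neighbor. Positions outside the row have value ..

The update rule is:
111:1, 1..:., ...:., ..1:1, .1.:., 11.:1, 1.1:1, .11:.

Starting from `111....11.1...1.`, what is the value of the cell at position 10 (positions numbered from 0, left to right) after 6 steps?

.

.11...1.11...1..
1.1..1.1.1..1...
.1..1.1.1..1....
1..1.1.1..1.....
..1.1.1..1......
.1.1.1..1.......
position 10 holds .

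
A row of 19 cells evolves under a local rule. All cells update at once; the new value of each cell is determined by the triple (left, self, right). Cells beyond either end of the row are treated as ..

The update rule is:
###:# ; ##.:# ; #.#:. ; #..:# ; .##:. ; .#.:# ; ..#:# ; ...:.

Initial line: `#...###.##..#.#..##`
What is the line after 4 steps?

.#..##..###.###.#.#

##.#.##..####.###.#
.#.#..###.###..##.#
##.###.##..####.#.#
.#..##..###.###.#.#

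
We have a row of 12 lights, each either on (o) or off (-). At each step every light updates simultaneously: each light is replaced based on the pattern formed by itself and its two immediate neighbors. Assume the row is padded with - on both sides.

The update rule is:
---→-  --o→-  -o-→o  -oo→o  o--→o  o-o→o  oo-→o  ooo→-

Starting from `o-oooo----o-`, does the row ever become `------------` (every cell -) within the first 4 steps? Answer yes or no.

no

step 1: ooo--oo---oo
step 2: o-oo-ooo--oo
step 3: oooooo-oo-oo
step 4: o----ooooooo
step 4 is o----ooooooo, still not uniform -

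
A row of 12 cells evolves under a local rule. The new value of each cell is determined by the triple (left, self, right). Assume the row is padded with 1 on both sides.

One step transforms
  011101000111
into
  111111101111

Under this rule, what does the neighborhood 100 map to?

1

At position 6 the neighborhood is 100; the next row has 1 there.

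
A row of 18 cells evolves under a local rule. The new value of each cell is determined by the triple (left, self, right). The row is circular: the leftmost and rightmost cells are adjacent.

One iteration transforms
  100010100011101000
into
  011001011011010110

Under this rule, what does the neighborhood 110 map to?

0

At position 12 the neighborhood is 110; the next row has 0 there.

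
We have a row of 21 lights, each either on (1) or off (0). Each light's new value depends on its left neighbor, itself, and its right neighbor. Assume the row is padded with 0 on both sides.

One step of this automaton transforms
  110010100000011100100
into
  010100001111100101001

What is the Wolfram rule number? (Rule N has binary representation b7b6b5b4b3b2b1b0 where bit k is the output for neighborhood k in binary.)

position 14: 111 → 0  (bit 7 = 0)
position 1: 110 → 1  (bit 6 = 1)
position 5: 101 → 0  (bit 5 = 0)
position 2: 100 → 0  (bit 4 = 0)
position 0: 011 → 0  (bit 3 = 0)
position 4: 010 → 0  (bit 2 = 0)
position 3: 001 → 1  (bit 1 = 1)
position 8: 000 → 1  (bit 0 = 1)
bits b7..b0 = 01000011 = 67

67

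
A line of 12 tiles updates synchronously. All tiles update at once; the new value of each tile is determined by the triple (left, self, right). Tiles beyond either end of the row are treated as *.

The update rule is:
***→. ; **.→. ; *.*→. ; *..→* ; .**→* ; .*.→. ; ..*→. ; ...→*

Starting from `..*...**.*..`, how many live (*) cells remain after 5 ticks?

4

tick 1: *..**.*...*.
tick 2: .*.*...**...
tick 3: ....**.*.**.
tick 4: ***.*....*..
tick 5: .....***..*.
count of *: 4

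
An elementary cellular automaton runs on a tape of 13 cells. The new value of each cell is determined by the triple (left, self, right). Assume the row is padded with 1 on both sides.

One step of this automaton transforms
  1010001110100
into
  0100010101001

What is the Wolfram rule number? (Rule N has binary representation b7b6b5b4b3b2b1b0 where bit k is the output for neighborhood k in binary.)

position 7: 111 → 1  (bit 7 = 1)
position 0: 110 → 0  (bit 6 = 0)
position 1: 101 → 1  (bit 5 = 1)
position 3: 100 → 0  (bit 4 = 0)
position 6: 011 → 0  (bit 3 = 0)
position 2: 010 → 0  (bit 2 = 0)
position 5: 001 → 1  (bit 1 = 1)
position 4: 000 → 0  (bit 0 = 0)
bits b7..b0 = 10100010 = 162

162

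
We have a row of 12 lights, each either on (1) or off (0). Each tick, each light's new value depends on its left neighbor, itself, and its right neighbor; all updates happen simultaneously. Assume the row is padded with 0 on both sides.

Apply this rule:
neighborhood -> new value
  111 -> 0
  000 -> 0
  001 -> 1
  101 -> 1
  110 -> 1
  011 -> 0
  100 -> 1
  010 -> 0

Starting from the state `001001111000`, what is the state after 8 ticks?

101010101011

010110001100
101011010110
010101101011
101010110101
010101011010
101010101101
010101010110
101010101011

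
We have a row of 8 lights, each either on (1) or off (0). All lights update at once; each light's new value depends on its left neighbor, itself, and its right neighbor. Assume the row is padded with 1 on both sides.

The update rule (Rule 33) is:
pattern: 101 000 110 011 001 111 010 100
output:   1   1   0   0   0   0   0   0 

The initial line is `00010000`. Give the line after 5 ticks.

tick 1: 01000110
tick 2: 10010001
tick 3: 00000100
tick 4: 01110000
tick 5: 10000110

10000110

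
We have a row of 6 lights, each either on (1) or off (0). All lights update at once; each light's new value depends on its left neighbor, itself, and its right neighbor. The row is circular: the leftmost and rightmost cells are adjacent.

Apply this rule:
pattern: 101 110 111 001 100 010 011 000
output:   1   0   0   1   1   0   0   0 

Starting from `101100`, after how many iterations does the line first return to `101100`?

2

010011
101100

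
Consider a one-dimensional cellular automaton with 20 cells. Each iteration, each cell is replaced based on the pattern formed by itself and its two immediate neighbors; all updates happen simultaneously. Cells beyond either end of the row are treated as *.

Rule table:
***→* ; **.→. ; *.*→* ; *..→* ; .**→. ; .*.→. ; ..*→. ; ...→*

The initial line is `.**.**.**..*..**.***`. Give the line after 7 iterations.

iteration 1: *..*..*..*..*...*.**
iteration 2: .*..*..*..*..**..*.*
iteration 3: *.*..*..*..*...*..*.
iteration 4: .*.*..*..*..**..*..*
iteration 5: *.*.*..*..*...*..*..
iteration 6: .*.*.*..*..**..*..*.
iteration 7: *.*.*.*..*...*..*..*

*.*.*.*..*...*..*..*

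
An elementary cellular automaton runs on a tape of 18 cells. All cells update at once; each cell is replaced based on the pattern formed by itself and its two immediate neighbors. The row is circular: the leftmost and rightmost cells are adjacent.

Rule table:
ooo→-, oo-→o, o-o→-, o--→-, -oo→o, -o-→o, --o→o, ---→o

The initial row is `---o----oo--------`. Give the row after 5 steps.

step 1: oooo-ooooo-ooooooo
step 2: ---o-o---o-o------
step 3: oooo-o-ooo-o-ooooo
step 4: ---o-o-o-o-o-o----
step 5: oooo-o-o-o-o-o-ooo

oooo-o-o-o-o-o-ooo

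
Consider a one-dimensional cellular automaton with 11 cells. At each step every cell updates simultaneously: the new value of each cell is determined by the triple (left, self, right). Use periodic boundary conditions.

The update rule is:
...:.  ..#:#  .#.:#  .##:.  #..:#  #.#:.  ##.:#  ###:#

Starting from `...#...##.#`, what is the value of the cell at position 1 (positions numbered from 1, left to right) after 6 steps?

#

#.###.#.#.#
#..##.#.#..
###.#.#.###
###.#.#..##
###.#.###.#
###.#..##..
position 1 holds #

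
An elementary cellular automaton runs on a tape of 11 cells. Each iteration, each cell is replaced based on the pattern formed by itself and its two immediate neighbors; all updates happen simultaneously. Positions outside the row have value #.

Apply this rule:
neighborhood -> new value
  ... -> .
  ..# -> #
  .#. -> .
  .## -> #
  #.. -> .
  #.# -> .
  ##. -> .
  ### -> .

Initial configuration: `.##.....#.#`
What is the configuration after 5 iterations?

iteration 1: .#.....#..#
iteration 2: ......#..##
iteration 3: .....#..##.
iteration 4: ....#..##..
iteration 5: ...#..##..#

...#..##..#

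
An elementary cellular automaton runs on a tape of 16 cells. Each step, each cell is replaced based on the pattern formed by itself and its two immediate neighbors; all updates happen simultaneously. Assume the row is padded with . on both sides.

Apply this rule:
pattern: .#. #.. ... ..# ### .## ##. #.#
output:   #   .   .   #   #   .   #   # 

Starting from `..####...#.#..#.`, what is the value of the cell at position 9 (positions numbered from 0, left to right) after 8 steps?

step 1: .#.###..####.##.
step 2: ###.##.#.####.#.
step 3: .###.####.#####.
step 4: #.###.####.####.
step 5: ##.###.####.###.
step 6: .##.###.####.##.
step 7: #.##.###.####.#.
step 8: ##.##.###.#####.
position 9 holds .

.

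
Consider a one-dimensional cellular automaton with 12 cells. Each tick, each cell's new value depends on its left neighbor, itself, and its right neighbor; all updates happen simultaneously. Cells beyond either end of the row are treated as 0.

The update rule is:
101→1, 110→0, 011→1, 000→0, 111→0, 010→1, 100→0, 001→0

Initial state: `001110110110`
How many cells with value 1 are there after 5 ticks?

2

tick 1: 001001101100
tick 2: 001001011000
tick 3: 001001110000
tick 4: 001001000000
tick 5: 001001000000
count of 1: 2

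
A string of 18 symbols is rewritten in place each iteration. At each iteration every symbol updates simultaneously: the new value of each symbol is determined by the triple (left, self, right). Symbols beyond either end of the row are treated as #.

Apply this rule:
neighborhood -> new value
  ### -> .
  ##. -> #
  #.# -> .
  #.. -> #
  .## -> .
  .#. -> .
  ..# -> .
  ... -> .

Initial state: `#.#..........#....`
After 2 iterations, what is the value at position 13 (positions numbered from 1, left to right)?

.

#..#..........#...
##..#..........#..
position 13 holds .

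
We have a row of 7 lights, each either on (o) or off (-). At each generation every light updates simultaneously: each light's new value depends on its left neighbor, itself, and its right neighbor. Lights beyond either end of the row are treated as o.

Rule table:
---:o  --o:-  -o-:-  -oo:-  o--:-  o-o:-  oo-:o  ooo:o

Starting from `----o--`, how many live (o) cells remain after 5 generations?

3

generation 1: -oo----
generation 2: --o-oo-
generation 3: -----o-
generation 4: -ooo---
generation 5: --oo-o-
count of o: 3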